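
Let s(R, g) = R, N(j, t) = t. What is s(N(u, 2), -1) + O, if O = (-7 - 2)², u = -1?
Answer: 83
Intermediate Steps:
O = 81 (O = (-9)² = 81)
s(N(u, 2), -1) + O = 2 + 81 = 83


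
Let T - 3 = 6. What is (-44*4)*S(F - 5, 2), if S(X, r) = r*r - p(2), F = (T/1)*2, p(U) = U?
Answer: -352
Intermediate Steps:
T = 9 (T = 3 + 6 = 9)
F = 18 (F = (9/1)*2 = (1*9)*2 = 9*2 = 18)
S(X, r) = -2 + r² (S(X, r) = r*r - 1*2 = r² - 2 = -2 + r²)
(-44*4)*S(F - 5, 2) = (-44*4)*(-2 + 2²) = -176*(-2 + 4) = -176*2 = -352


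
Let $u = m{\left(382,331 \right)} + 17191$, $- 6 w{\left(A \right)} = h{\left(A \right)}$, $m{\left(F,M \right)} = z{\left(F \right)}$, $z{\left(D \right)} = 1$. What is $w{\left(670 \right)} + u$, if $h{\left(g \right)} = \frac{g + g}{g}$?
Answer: $\frac{51575}{3} \approx 17192.0$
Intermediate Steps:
$m{\left(F,M \right)} = 1$
$h{\left(g \right)} = 2$ ($h{\left(g \right)} = \frac{2 g}{g} = 2$)
$w{\left(A \right)} = - \frac{1}{3}$ ($w{\left(A \right)} = \left(- \frac{1}{6}\right) 2 = - \frac{1}{3}$)
$u = 17192$ ($u = 1 + 17191 = 17192$)
$w{\left(670 \right)} + u = - \frac{1}{3} + 17192 = \frac{51575}{3}$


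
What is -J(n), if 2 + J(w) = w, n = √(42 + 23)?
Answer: 2 - √65 ≈ -6.0623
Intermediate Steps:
n = √65 ≈ 8.0623
J(w) = -2 + w
-J(n) = -(-2 + √65) = 2 - √65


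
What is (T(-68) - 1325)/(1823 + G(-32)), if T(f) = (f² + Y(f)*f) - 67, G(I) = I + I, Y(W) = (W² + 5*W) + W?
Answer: -283456/1759 ≈ -161.15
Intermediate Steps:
Y(W) = W² + 6*W
G(I) = 2*I
T(f) = -67 + f² + f²*(6 + f) (T(f) = (f² + (f*(6 + f))*f) - 67 = (f² + f²*(6 + f)) - 67 = -67 + f² + f²*(6 + f))
(T(-68) - 1325)/(1823 + G(-32)) = ((-67 + (-68)³ + 7*(-68)²) - 1325)/(1823 + 2*(-32)) = ((-67 - 314432 + 7*4624) - 1325)/(1823 - 64) = ((-67 - 314432 + 32368) - 1325)/1759 = (-282131 - 1325)*(1/1759) = -283456*1/1759 = -283456/1759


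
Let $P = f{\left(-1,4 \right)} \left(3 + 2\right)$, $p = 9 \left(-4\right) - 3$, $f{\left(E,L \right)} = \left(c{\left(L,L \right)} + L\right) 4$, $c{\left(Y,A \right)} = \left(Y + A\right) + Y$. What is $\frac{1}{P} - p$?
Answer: $\frac{12481}{320} \approx 39.003$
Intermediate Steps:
$c{\left(Y,A \right)} = A + 2 Y$ ($c{\left(Y,A \right)} = \left(A + Y\right) + Y = A + 2 Y$)
$f{\left(E,L \right)} = 16 L$ ($f{\left(E,L \right)} = \left(\left(L + 2 L\right) + L\right) 4 = \left(3 L + L\right) 4 = 4 L 4 = 16 L$)
$p = -39$ ($p = -36 - 3 = -39$)
$P = 320$ ($P = 16 \cdot 4 \left(3 + 2\right) = 64 \cdot 5 = 320$)
$\frac{1}{P} - p = \frac{1}{320} - -39 = \frac{1}{320} + 39 = \frac{12481}{320}$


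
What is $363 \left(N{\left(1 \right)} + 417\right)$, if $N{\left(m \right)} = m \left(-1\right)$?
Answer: $151008$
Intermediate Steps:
$N{\left(m \right)} = - m$
$363 \left(N{\left(1 \right)} + 417\right) = 363 \left(\left(-1\right) 1 + 417\right) = 363 \left(-1 + 417\right) = 363 \cdot 416 = 151008$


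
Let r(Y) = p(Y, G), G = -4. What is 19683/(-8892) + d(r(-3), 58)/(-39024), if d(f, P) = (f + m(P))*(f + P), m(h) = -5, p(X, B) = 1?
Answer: -1329880/602433 ≈ -2.2075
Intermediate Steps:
r(Y) = 1
d(f, P) = (-5 + f)*(P + f) (d(f, P) = (f - 5)*(f + P) = (-5 + f)*(P + f))
19683/(-8892) + d(r(-3), 58)/(-39024) = 19683/(-8892) + (1² - 5*58 - 5*1 + 58*1)/(-39024) = 19683*(-1/8892) + (1 - 290 - 5 + 58)*(-1/39024) = -2187/988 - 236*(-1/39024) = -2187/988 + 59/9756 = -1329880/602433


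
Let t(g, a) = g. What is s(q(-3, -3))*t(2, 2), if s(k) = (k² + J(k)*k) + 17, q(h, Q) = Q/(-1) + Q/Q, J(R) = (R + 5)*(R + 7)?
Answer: 858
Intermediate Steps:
J(R) = (5 + R)*(7 + R)
q(h, Q) = 1 - Q (q(h, Q) = Q*(-1) + 1 = -Q + 1 = 1 - Q)
s(k) = 17 + k² + k*(35 + k² + 12*k) (s(k) = (k² + (35 + k² + 12*k)*k) + 17 = (k² + k*(35 + k² + 12*k)) + 17 = 17 + k² + k*(35 + k² + 12*k))
s(q(-3, -3))*t(2, 2) = (17 + (1 - 1*(-3))³ + 13*(1 - 1*(-3))² + 35*(1 - 1*(-3)))*2 = (17 + (1 + 3)³ + 13*(1 + 3)² + 35*(1 + 3))*2 = (17 + 4³ + 13*4² + 35*4)*2 = (17 + 64 + 13*16 + 140)*2 = (17 + 64 + 208 + 140)*2 = 429*2 = 858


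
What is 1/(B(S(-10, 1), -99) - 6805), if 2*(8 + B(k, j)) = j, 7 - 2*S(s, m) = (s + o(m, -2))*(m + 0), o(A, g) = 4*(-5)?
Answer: -2/13725 ≈ -0.00014572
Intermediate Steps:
o(A, g) = -20
S(s, m) = 7/2 - m*(-20 + s)/2 (S(s, m) = 7/2 - (s - 20)*(m + 0)/2 = 7/2 - (-20 + s)*m/2 = 7/2 - m*(-20 + s)/2)
B(k, j) = -8 + j/2
1/(B(S(-10, 1), -99) - 6805) = 1/((-8 + (½)*(-99)) - 6805) = 1/((-8 - 99/2) - 6805) = 1/(-115/2 - 6805) = 1/(-13725/2) = -2/13725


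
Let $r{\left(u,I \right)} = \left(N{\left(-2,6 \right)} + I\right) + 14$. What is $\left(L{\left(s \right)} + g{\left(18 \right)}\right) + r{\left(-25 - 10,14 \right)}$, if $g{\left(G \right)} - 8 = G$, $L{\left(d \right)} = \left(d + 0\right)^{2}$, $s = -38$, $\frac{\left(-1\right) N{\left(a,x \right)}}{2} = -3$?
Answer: $1504$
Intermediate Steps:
$N{\left(a,x \right)} = 6$ ($N{\left(a,x \right)} = \left(-2\right) \left(-3\right) = 6$)
$L{\left(d \right)} = d^{2}$
$g{\left(G \right)} = 8 + G$
$r{\left(u,I \right)} = 20 + I$ ($r{\left(u,I \right)} = \left(6 + I\right) + 14 = 20 + I$)
$\left(L{\left(s \right)} + g{\left(18 \right)}\right) + r{\left(-25 - 10,14 \right)} = \left(\left(-38\right)^{2} + \left(8 + 18\right)\right) + \left(20 + 14\right) = \left(1444 + 26\right) + 34 = 1470 + 34 = 1504$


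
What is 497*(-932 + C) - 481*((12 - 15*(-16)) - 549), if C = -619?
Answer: -627990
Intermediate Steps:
497*(-932 + C) - 481*((12 - 15*(-16)) - 549) = 497*(-932 - 619) - 481*((12 - 15*(-16)) - 549) = 497*(-1551) - 481*((12 + 240) - 549) = -770847 - 481*(252 - 549) = -770847 - 481*(-297) = -770847 + 142857 = -627990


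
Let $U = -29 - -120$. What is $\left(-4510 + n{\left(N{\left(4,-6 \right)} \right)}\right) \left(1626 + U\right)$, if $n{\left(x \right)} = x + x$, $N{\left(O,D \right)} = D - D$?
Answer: $-7743670$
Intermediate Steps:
$N{\left(O,D \right)} = 0$
$n{\left(x \right)} = 2 x$
$U = 91$ ($U = -29 + 120 = 91$)
$\left(-4510 + n{\left(N{\left(4,-6 \right)} \right)}\right) \left(1626 + U\right) = \left(-4510 + 2 \cdot 0\right) \left(1626 + 91\right) = \left(-4510 + 0\right) 1717 = \left(-4510\right) 1717 = -7743670$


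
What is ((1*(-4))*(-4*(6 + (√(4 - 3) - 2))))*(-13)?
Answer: -1040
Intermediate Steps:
((1*(-4))*(-4*(6 + (√(4 - 3) - 2))))*(-13) = -(-16)*(6 + (√1 - 2))*(-13) = -(-16)*(6 + (1 - 2))*(-13) = -(-16)*(6 - 1)*(-13) = -(-16)*5*(-13) = -4*(-20)*(-13) = 80*(-13) = -1040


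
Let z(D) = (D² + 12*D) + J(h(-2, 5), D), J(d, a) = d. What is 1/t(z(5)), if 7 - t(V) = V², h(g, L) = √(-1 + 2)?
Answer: -1/7389 ≈ -0.00013534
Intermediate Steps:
h(g, L) = 1 (h(g, L) = √1 = 1)
z(D) = 1 + D² + 12*D (z(D) = (D² + 12*D) + 1 = 1 + D² + 12*D)
t(V) = 7 - V²
1/t(z(5)) = 1/(7 - (1 + 5² + 12*5)²) = 1/(7 - (1 + 25 + 60)²) = 1/(7 - 1*86²) = 1/(7 - 1*7396) = 1/(7 - 7396) = 1/(-7389) = -1/7389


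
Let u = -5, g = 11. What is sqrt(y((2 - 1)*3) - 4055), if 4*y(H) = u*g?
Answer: 5*I*sqrt(651)/2 ≈ 63.787*I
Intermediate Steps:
y(H) = -55/4 (y(H) = (-5*11)/4 = (1/4)*(-55) = -55/4)
sqrt(y((2 - 1)*3) - 4055) = sqrt(-55/4 - 4055) = sqrt(-16275/4) = 5*I*sqrt(651)/2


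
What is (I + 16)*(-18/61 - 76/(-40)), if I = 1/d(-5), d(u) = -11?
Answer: 3115/122 ≈ 25.533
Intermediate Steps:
I = -1/11 (I = 1/(-11) = -1/11 ≈ -0.090909)
(I + 16)*(-18/61 - 76/(-40)) = (-1/11 + 16)*(-18/61 - 76/(-40)) = 175*(-18*1/61 - 76*(-1/40))/11 = 175*(-18/61 + 19/10)/11 = (175/11)*(979/610) = 3115/122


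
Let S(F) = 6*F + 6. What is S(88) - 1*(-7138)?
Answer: 7672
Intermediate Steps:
S(F) = 6 + 6*F
S(88) - 1*(-7138) = (6 + 6*88) - 1*(-7138) = (6 + 528) + 7138 = 534 + 7138 = 7672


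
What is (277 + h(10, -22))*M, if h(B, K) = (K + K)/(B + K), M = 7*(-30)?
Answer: -58940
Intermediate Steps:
M = -210
h(B, K) = 2*K/(B + K) (h(B, K) = (2*K)/(B + K) = 2*K/(B + K))
(277 + h(10, -22))*M = (277 + 2*(-22)/(10 - 22))*(-210) = (277 + 2*(-22)/(-12))*(-210) = (277 + 2*(-22)*(-1/12))*(-210) = (277 + 11/3)*(-210) = (842/3)*(-210) = -58940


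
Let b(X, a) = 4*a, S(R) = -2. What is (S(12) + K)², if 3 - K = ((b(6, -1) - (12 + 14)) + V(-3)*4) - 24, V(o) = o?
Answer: 4489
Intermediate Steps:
K = 69 (K = 3 - (((4*(-1) - (12 + 14)) - 3*4) - 24) = 3 - (((-4 - 1*26) - 12) - 24) = 3 - (((-4 - 26) - 12) - 24) = 3 - ((-30 - 12) - 24) = 3 - (-42 - 24) = 3 - 1*(-66) = 3 + 66 = 69)
(S(12) + K)² = (-2 + 69)² = 67² = 4489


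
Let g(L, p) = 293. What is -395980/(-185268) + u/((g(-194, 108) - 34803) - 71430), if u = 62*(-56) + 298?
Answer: 5317270229/2453411490 ≈ 2.1673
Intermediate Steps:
u = -3174 (u = -3472 + 298 = -3174)
-395980/(-185268) + u/((g(-194, 108) - 34803) - 71430) = -395980/(-185268) - 3174/((293 - 34803) - 71430) = -395980*(-1/185268) - 3174/(-34510 - 71430) = 98995/46317 - 3174/(-105940) = 98995/46317 - 3174*(-1/105940) = 98995/46317 + 1587/52970 = 5317270229/2453411490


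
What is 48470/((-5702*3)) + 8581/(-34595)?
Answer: -911803118/295891035 ≈ -3.0816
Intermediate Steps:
48470/((-5702*3)) + 8581/(-34595) = 48470/(-17106) + 8581*(-1/34595) = 48470*(-1/17106) - 8581/34595 = -24235/8553 - 8581/34595 = -911803118/295891035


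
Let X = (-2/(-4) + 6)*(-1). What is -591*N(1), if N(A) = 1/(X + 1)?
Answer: 1182/11 ≈ 107.45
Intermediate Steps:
X = -13/2 (X = (-2*(-1/4) + 6)*(-1) = (1/2 + 6)*(-1) = (13/2)*(-1) = -13/2 ≈ -6.5000)
N(A) = -2/11 (N(A) = 1/(-13/2 + 1) = 1/(-11/2) = -2/11)
-591*N(1) = -591*(-2/11) = 1182/11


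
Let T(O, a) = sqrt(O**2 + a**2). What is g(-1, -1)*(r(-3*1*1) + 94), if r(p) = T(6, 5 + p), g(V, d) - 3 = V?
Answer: 188 + 4*sqrt(10) ≈ 200.65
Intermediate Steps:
g(V, d) = 3 + V
r(p) = sqrt(36 + (5 + p)**2) (r(p) = sqrt(6**2 + (5 + p)**2) = sqrt(36 + (5 + p)**2))
g(-1, -1)*(r(-3*1*1) + 94) = (3 - 1)*(sqrt(36 + (5 - 3*1*1)**2) + 94) = 2*(sqrt(36 + (5 - 3*1)**2) + 94) = 2*(sqrt(36 + (5 - 3)**2) + 94) = 2*(sqrt(36 + 2**2) + 94) = 2*(sqrt(36 + 4) + 94) = 2*(sqrt(40) + 94) = 2*(2*sqrt(10) + 94) = 2*(94 + 2*sqrt(10)) = 188 + 4*sqrt(10)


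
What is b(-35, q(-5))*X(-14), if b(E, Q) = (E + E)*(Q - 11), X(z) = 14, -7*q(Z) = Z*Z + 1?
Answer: 14420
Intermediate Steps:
q(Z) = -⅐ - Z²/7 (q(Z) = -(Z*Z + 1)/7 = -(Z² + 1)/7 = -(1 + Z²)/7 = -⅐ - Z²/7)
b(E, Q) = 2*E*(-11 + Q) (b(E, Q) = (2*E)*(-11 + Q) = 2*E*(-11 + Q))
b(-35, q(-5))*X(-14) = (2*(-35)*(-11 + (-⅐ - ⅐*(-5)²)))*14 = (2*(-35)*(-11 + (-⅐ - ⅐*25)))*14 = (2*(-35)*(-11 + (-⅐ - 25/7)))*14 = (2*(-35)*(-11 - 26/7))*14 = (2*(-35)*(-103/7))*14 = 1030*14 = 14420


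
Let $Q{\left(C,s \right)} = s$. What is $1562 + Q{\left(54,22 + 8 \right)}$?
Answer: $1592$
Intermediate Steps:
$1562 + Q{\left(54,22 + 8 \right)} = 1562 + \left(22 + 8\right) = 1562 + 30 = 1592$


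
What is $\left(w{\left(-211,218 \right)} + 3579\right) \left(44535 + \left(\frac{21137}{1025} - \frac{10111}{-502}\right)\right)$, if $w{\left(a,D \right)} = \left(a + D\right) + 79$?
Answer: $\frac{16812424299667}{102910} \approx 1.6337 \cdot 10^{8}$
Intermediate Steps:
$w{\left(a,D \right)} = 79 + D + a$ ($w{\left(a,D \right)} = \left(D + a\right) + 79 = 79 + D + a$)
$\left(w{\left(-211,218 \right)} + 3579\right) \left(44535 + \left(\frac{21137}{1025} - \frac{10111}{-502}\right)\right) = \left(\left(79 + 218 - 211\right) + 3579\right) \left(44535 + \left(\frac{21137}{1025} - \frac{10111}{-502}\right)\right) = \left(86 + 3579\right) \left(44535 + \left(21137 \cdot \frac{1}{1025} - - \frac{10111}{502}\right)\right) = 3665 \left(44535 + \left(\frac{21137}{1025} + \frac{10111}{502}\right)\right) = 3665 \left(44535 + \frac{20974549}{514550}\right) = 3665 \cdot \frac{22936458799}{514550} = \frac{16812424299667}{102910}$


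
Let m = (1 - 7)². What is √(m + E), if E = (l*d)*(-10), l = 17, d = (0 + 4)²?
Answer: 2*I*√671 ≈ 51.807*I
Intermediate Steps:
d = 16 (d = 4² = 16)
m = 36 (m = (-6)² = 36)
E = -2720 (E = (17*16)*(-10) = 272*(-10) = -2720)
√(m + E) = √(36 - 2720) = √(-2684) = 2*I*√671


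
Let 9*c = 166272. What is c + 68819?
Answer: 261881/3 ≈ 87294.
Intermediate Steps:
c = 55424/3 (c = (1/9)*166272 = 55424/3 ≈ 18475.)
c + 68819 = 55424/3 + 68819 = 261881/3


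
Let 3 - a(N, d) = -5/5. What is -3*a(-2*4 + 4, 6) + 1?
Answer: -11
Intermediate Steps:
a(N, d) = 4 (a(N, d) = 3 - (-5)/5 = 3 - 1*(-1) = 3 + 1 = 4)
-3*a(-2*4 + 4, 6) + 1 = -3*4 + 1 = -12 + 1 = -11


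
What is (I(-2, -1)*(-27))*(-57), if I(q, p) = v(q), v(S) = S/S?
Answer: 1539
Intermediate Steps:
v(S) = 1
I(q, p) = 1
(I(-2, -1)*(-27))*(-57) = (1*(-27))*(-57) = -27*(-57) = 1539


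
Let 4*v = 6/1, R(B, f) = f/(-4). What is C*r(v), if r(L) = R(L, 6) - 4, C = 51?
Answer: -561/2 ≈ -280.50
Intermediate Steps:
R(B, f) = -f/4 (R(B, f) = f*(-¼) = -f/4)
v = 3/2 (v = (6/1)/4 = (6*1)/4 = (¼)*6 = 3/2 ≈ 1.5000)
r(L) = -11/2 (r(L) = -¼*6 - 4 = -3/2 - 4 = -11/2)
C*r(v) = 51*(-11/2) = -561/2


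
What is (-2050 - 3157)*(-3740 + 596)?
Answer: 16370808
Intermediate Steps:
(-2050 - 3157)*(-3740 + 596) = -5207*(-3144) = 16370808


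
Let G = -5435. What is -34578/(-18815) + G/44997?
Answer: 27427297/15973935 ≈ 1.7170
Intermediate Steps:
-34578/(-18815) + G/44997 = -34578/(-18815) - 5435/44997 = -34578*(-1/18815) - 5435*1/44997 = 34578/18815 - 5435/44997 = 27427297/15973935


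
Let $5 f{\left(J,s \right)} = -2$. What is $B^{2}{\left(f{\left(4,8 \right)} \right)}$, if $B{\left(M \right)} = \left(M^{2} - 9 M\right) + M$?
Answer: $\frac{7056}{625} \approx 11.29$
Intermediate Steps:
$f{\left(J,s \right)} = - \frac{2}{5}$ ($f{\left(J,s \right)} = \frac{1}{5} \left(-2\right) = - \frac{2}{5}$)
$B{\left(M \right)} = M^{2} - 8 M$
$B^{2}{\left(f{\left(4,8 \right)} \right)} = \left(- \frac{2 \left(-8 - \frac{2}{5}\right)}{5}\right)^{2} = \left(\left(- \frac{2}{5}\right) \left(- \frac{42}{5}\right)\right)^{2} = \left(\frac{84}{25}\right)^{2} = \frac{7056}{625}$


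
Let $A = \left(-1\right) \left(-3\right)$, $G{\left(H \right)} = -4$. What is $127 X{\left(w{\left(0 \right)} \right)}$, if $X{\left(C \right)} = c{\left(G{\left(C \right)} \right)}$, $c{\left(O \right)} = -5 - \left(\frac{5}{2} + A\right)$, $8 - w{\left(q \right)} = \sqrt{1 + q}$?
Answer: $- \frac{2667}{2} \approx -1333.5$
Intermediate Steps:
$A = 3$
$w{\left(q \right)} = 8 - \sqrt{1 + q}$
$c{\left(O \right)} = - \frac{21}{2}$ ($c{\left(O \right)} = -5 - \left(3 + \frac{5}{2}\right) = -5 - \frac{11}{2} = - \frac{21}{2}$)
$X{\left(C \right)} = - \frac{21}{2}$
$127 X{\left(w{\left(0 \right)} \right)} = 127 \left(- \frac{21}{2}\right) = - \frac{2667}{2}$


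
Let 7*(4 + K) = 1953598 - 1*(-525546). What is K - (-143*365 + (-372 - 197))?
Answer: 2848464/7 ≈ 4.0692e+5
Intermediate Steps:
K = 2479116/7 (K = -4 + (1953598 - 1*(-525546))/7 = -4 + (1953598 + 525546)/7 = -4 + (⅐)*2479144 = -4 + 2479144/7 = 2479116/7 ≈ 3.5416e+5)
K - (-143*365 + (-372 - 197)) = 2479116/7 - (-143*365 + (-372 - 197)) = 2479116/7 - (-52195 - 569) = 2479116/7 - 1*(-52764) = 2479116/7 + 52764 = 2848464/7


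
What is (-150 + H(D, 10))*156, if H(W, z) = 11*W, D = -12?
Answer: -43992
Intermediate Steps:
(-150 + H(D, 10))*156 = (-150 + 11*(-12))*156 = (-150 - 132)*156 = -282*156 = -43992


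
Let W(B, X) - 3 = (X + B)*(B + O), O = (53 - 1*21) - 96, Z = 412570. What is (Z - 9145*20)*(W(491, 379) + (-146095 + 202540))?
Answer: 98284520460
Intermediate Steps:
O = -64 (O = (53 - 21) - 96 = 32 - 96 = -64)
W(B, X) = 3 + (-64 + B)*(B + X) (W(B, X) = 3 + (X + B)*(B - 64) = 3 + (B + X)*(-64 + B) = 3 + (-64 + B)*(B + X))
(Z - 9145*20)*(W(491, 379) + (-146095 + 202540)) = (412570 - 9145*20)*((3 + 491² - 64*491 - 64*379 + 491*379) + (-146095 + 202540)) = (412570 - 182900)*((3 + 241081 - 31424 - 24256 + 186089) + 56445) = 229670*(371493 + 56445) = 229670*427938 = 98284520460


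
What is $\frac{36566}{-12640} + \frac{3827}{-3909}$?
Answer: $- \frac{95654887}{24704880} \approx -3.8719$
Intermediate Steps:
$\frac{36566}{-12640} + \frac{3827}{-3909} = 36566 \left(- \frac{1}{12640}\right) + 3827 \left(- \frac{1}{3909}\right) = - \frac{18283}{6320} - \frac{3827}{3909} = - \frac{95654887}{24704880}$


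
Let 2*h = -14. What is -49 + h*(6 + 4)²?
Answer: -749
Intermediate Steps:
h = -7 (h = (½)*(-14) = -7)
-49 + h*(6 + 4)² = -49 - 7*(6 + 4)² = -49 - 7*10² = -49 - 7*100 = -49 - 700 = -749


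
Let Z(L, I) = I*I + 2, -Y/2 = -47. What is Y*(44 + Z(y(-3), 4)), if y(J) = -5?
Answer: 5828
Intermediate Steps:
Y = 94 (Y = -2*(-47) = 94)
Z(L, I) = 2 + I² (Z(L, I) = I² + 2 = 2 + I²)
Y*(44 + Z(y(-3), 4)) = 94*(44 + (2 + 4²)) = 94*(44 + (2 + 16)) = 94*(44 + 18) = 94*62 = 5828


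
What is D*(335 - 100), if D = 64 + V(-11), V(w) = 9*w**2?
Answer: 270955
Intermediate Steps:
D = 1153 (D = 64 + 9*(-11)**2 = 64 + 9*121 = 64 + 1089 = 1153)
D*(335 - 100) = 1153*(335 - 100) = 1153*235 = 270955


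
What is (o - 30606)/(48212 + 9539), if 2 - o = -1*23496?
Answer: -7108/57751 ≈ -0.12308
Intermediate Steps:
o = 23498 (o = 2 - (-1)*23496 = 2 - 1*(-23496) = 2 + 23496 = 23498)
(o - 30606)/(48212 + 9539) = (23498 - 30606)/(48212 + 9539) = -7108/57751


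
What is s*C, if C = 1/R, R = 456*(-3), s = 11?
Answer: -11/1368 ≈ -0.0080409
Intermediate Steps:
R = -1368
C = -1/1368 (C = 1/(-1368) = -1/1368 ≈ -0.00073099)
s*C = 11*(-1/1368) = -11/1368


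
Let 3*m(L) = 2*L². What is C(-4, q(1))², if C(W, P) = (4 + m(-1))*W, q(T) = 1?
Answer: 3136/9 ≈ 348.44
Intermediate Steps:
m(L) = 2*L²/3 (m(L) = (2*L²)/3 = 2*L²/3)
C(W, P) = 14*W/3 (C(W, P) = (4 + (⅔)*(-1)²)*W = (4 + (⅔)*1)*W = (4 + ⅔)*W = 14*W/3)
C(-4, q(1))² = ((14/3)*(-4))² = (-56/3)² = 3136/9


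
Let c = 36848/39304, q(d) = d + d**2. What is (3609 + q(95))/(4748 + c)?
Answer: 62537577/23331530 ≈ 2.6804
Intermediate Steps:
c = 4606/4913 (c = 36848*(1/39304) = 4606/4913 ≈ 0.93751)
(3609 + q(95))/(4748 + c) = (3609 + 95*(1 + 95))/(4748 + 4606/4913) = (3609 + 95*96)/(23331530/4913) = (3609 + 9120)*(4913/23331530) = 12729*(4913/23331530) = 62537577/23331530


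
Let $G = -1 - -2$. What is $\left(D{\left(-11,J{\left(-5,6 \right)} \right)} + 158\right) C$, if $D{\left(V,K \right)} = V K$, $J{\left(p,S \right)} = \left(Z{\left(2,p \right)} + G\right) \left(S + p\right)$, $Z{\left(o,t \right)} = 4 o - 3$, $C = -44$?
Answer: $-4048$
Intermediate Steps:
$Z{\left(o,t \right)} = -3 + 4 o$
$G = 1$ ($G = -1 + 2 = 1$)
$J{\left(p,S \right)} = 6 S + 6 p$ ($J{\left(p,S \right)} = \left(\left(-3 + 4 \cdot 2\right) + 1\right) \left(S + p\right) = \left(\left(-3 + 8\right) + 1\right) \left(S + p\right) = \left(5 + 1\right) \left(S + p\right) = 6 \left(S + p\right) = 6 S + 6 p$)
$D{\left(V,K \right)} = K V$
$\left(D{\left(-11,J{\left(-5,6 \right)} \right)} + 158\right) C = \left(\left(6 \cdot 6 + 6 \left(-5\right)\right) \left(-11\right) + 158\right) \left(-44\right) = \left(\left(36 - 30\right) \left(-11\right) + 158\right) \left(-44\right) = \left(6 \left(-11\right) + 158\right) \left(-44\right) = \left(-66 + 158\right) \left(-44\right) = 92 \left(-44\right) = -4048$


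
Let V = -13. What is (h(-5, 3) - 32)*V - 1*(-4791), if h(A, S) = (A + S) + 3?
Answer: 5194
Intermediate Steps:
h(A, S) = 3 + A + S
(h(-5, 3) - 32)*V - 1*(-4791) = ((3 - 5 + 3) - 32)*(-13) - 1*(-4791) = (1 - 32)*(-13) + 4791 = -31*(-13) + 4791 = 403 + 4791 = 5194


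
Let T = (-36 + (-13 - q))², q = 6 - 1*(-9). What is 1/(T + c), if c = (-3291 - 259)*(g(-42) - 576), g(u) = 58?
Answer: 1/1842996 ≈ 5.4259e-7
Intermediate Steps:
q = 15 (q = 6 + 9 = 15)
T = 4096 (T = (-36 + (-13 - 1*15))² = (-36 + (-13 - 15))² = (-36 - 28)² = (-64)² = 4096)
c = 1838900 (c = (-3291 - 259)*(58 - 576) = -3550*(-518) = 1838900)
1/(T + c) = 1/(4096 + 1838900) = 1/1842996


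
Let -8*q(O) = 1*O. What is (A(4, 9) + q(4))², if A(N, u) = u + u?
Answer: 1225/4 ≈ 306.25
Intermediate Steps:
A(N, u) = 2*u
q(O) = -O/8
(A(4, 9) + q(4))² = (2*9 - ⅛*4)² = (18 - ½)² = (35/2)² = 1225/4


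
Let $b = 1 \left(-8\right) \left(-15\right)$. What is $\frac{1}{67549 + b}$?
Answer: $\frac{1}{67669} \approx 1.4778 \cdot 10^{-5}$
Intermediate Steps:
$b = 120$ ($b = \left(-8\right) \left(-15\right) = 120$)
$\frac{1}{67549 + b} = \frac{1}{67549 + 120} = \frac{1}{67669}$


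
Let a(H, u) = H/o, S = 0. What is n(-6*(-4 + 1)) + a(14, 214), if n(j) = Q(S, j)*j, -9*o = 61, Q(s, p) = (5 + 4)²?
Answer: 88812/61 ≈ 1455.9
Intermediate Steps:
Q(s, p) = 81 (Q(s, p) = 9² = 81)
o = -61/9 (o = -⅑*61 = -61/9 ≈ -6.7778)
a(H, u) = -9*H/61 (a(H, u) = H/(-61/9) = H*(-9/61) = -9*H/61)
n(j) = 81*j
n(-6*(-4 + 1)) + a(14, 214) = 81*(-6*(-4 + 1)) - 9/61*14 = 81*(-6*(-3)) - 126/61 = 81*18 - 126/61 = 1458 - 126/61 = 88812/61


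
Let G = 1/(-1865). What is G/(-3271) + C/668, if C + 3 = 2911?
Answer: 4435001872/1018769305 ≈ 4.3533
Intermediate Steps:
C = 2908 (C = -3 + 2911 = 2908)
G = -1/1865 ≈ -0.00053619
G/(-3271) + C/668 = -1/1865/(-3271) + 2908/668 = -1/1865*(-1/3271) + 2908*(1/668) = 1/6100415 + 727/167 = 4435001872/1018769305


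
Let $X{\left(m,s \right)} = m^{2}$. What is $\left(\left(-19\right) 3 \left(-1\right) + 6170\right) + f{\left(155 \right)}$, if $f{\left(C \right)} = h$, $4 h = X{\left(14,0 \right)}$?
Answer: $6276$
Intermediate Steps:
$h = 49$ ($h = \frac{14^{2}}{4} = \frac{1}{4} \cdot 196 = 49$)
$f{\left(C \right)} = 49$
$\left(\left(-19\right) 3 \left(-1\right) + 6170\right) + f{\left(155 \right)} = \left(\left(-19\right) 3 \left(-1\right) + 6170\right) + 49 = \left(\left(-57\right) \left(-1\right) + 6170\right) + 49 = \left(57 + 6170\right) + 49 = 6227 + 49 = 6276$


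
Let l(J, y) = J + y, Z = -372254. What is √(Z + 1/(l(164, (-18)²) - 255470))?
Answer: I*√24202399179145278/254982 ≈ 610.13*I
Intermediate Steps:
√(Z + 1/(l(164, (-18)²) - 255470)) = √(-372254 + 1/((164 + (-18)²) - 255470)) = √(-372254 + 1/((164 + 324) - 255470)) = √(-372254 + 1/(488 - 255470)) = √(-372254 + 1/(-254982)) = √(-372254 - 1/254982) = √(-94918069429/254982) = I*√24202399179145278/254982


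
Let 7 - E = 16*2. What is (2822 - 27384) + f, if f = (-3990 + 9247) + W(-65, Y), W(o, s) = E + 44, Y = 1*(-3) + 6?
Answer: -19286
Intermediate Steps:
E = -25 (E = 7 - 16*2 = 7 - 1*32 = 7 - 32 = -25)
Y = 3 (Y = -3 + 6 = 3)
W(o, s) = 19 (W(o, s) = -25 + 44 = 19)
f = 5276 (f = (-3990 + 9247) + 19 = 5257 + 19 = 5276)
(2822 - 27384) + f = (2822 - 27384) + 5276 = -24562 + 5276 = -19286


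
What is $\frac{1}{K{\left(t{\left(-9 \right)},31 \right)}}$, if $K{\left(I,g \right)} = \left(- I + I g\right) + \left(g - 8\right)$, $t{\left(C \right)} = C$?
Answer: $- \frac{1}{247} \approx -0.0040486$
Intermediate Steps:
$K{\left(I,g \right)} = -8 + g - I + I g$ ($K{\left(I,g \right)} = \left(- I + I g\right) + \left(g - 8\right) = \left(- I + I g\right) + \left(-8 + g\right) = -8 + g - I + I g$)
$\frac{1}{K{\left(t{\left(-9 \right)},31 \right)}} = \frac{1}{-8 + 31 - -9 - 279} = \frac{1}{-8 + 31 + 9 - 279} = \frac{1}{-247} = - \frac{1}{247}$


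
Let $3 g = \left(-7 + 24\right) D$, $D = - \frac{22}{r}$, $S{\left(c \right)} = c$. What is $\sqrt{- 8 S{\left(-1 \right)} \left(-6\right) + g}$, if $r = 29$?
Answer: $\frac{5 i \sqrt{15834}}{87} \approx 7.2318 i$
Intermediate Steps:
$D = - \frac{22}{29} \approx -0.75862$
$g = - \frac{374}{87}$ ($g = \frac{\left(-7 + 24\right) \left(- \frac{22}{29}\right)}{3} = \frac{17 \left(- \frac{22}{29}\right)}{3} = \frac{1}{3} \left(- \frac{374}{29}\right) = - \frac{374}{87} \approx -4.2989$)
$\sqrt{- 8 S{\left(-1 \right)} \left(-6\right) + g} = \sqrt{\left(-8\right) \left(-1\right) \left(-6\right) - \frac{374}{87}} = \sqrt{8 \left(-6\right) - \frac{374}{87}} = \sqrt{-48 - \frac{374}{87}} = \sqrt{- \frac{4550}{87}} = \frac{5 i \sqrt{15834}}{87}$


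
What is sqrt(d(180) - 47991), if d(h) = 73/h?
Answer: I*sqrt(43191535)/30 ≈ 219.07*I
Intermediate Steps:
sqrt(d(180) - 47991) = sqrt(73/180 - 47991) = sqrt(-8638307/180) = I*sqrt(43191535)/30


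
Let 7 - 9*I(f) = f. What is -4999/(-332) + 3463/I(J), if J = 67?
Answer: -209323/415 ≈ -504.39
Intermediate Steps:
I(f) = 7/9 - f/9
-4999/(-332) + 3463/I(J) = -4999/(-332) + 3463/(7/9 - ⅑*67) = -4999*(-1/332) + 3463/(7/9 - 67/9) = 4999/332 + 3463/(-20/3) = 4999/332 + 3463*(-3/20) = 4999/332 - 10389/20 = -209323/415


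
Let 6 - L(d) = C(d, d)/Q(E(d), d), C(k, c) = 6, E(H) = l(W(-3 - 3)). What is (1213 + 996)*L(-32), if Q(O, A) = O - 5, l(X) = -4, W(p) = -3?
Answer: 44180/3 ≈ 14727.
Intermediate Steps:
E(H) = -4
Q(O, A) = -5 + O
L(d) = 20/3 (L(d) = 6 - 6/(-5 - 4) = 6 - 6/(-9) = 6 - 6*(-1)/9 = 6 - 1*(-⅔) = 6 + ⅔ = 20/3)
(1213 + 996)*L(-32) = (1213 + 996)*(20/3) = 2209*(20/3) = 44180/3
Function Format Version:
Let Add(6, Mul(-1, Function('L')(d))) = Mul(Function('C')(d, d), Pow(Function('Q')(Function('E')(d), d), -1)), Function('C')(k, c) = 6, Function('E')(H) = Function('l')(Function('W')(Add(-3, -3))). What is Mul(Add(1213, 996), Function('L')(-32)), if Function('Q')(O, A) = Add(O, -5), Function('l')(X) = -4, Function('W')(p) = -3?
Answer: Rational(44180, 3) ≈ 14727.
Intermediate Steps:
Function('E')(H) = -4
Function('Q')(O, A) = Add(-5, O)
Function('L')(d) = Rational(20, 3) (Function('L')(d) = Add(6, Mul(-1, Mul(6, Pow(Add(-5, -4), -1)))) = Add(6, Mul(-1, Mul(6, Pow(-9, -1)))) = Add(6, Mul(-1, Mul(6, Rational(-1, 9)))) = Add(6, Mul(-1, Rational(-2, 3))) = Add(6, Rational(2, 3)) = Rational(20, 3))
Mul(Add(1213, 996), Function('L')(-32)) = Mul(Add(1213, 996), Rational(20, 3)) = Mul(2209, Rational(20, 3)) = Rational(44180, 3)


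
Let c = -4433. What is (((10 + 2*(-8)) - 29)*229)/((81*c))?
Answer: 8015/359073 ≈ 0.022321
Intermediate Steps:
(((10 + 2*(-8)) - 29)*229)/((81*c)) = (((10 + 2*(-8)) - 29)*229)/((81*(-4433))) = (((10 - 16) - 29)*229)/(-359073) = ((-6 - 29)*229)*(-1/359073) = -35*229*(-1/359073) = -8015*(-1/359073) = 8015/359073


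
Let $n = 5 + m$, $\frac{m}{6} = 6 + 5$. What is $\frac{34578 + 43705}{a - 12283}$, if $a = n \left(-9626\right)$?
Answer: $- \frac{78283}{695729} \approx -0.11252$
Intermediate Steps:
$m = 66$ ($m = 6 \left(6 + 5\right) = 6 \cdot 11 = 66$)
$n = 71$ ($n = 5 + 66 = 71$)
$a = -683446$ ($a = 71 \left(-9626\right) = -683446$)
$\frac{34578 + 43705}{a - 12283} = \frac{34578 + 43705}{-683446 - 12283} = \frac{78283}{-695729} = 78283 \left(- \frac{1}{695729}\right) = - \frac{78283}{695729}$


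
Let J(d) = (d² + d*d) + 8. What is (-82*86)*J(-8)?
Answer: -959072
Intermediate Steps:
J(d) = 8 + 2*d² (J(d) = (d² + d²) + 8 = 2*d² + 8 = 8 + 2*d²)
(-82*86)*J(-8) = (-82*86)*(8 + 2*(-8)²) = -7052*(8 + 2*64) = -7052*(8 + 128) = -7052*136 = -959072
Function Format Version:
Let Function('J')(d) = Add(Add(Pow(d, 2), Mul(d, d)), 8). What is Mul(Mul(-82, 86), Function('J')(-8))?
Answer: -959072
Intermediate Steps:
Function('J')(d) = Add(8, Mul(2, Pow(d, 2))) (Function('J')(d) = Add(Add(Pow(d, 2), Pow(d, 2)), 8) = Add(Mul(2, Pow(d, 2)), 8) = Add(8, Mul(2, Pow(d, 2))))
Mul(Mul(-82, 86), Function('J')(-8)) = Mul(Mul(-82, 86), Add(8, Mul(2, Pow(-8, 2)))) = Mul(-7052, Add(8, Mul(2, 64))) = Mul(-7052, Add(8, 128)) = Mul(-7052, 136) = -959072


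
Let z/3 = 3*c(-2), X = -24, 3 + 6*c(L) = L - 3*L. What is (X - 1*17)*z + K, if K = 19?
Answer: -85/2 ≈ -42.500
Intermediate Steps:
c(L) = -1/2 - L/3 (c(L) = -1/2 + (L - 3*L)/6 = -1/2 + (-2*L)/6 = -1/2 - L/3)
z = 3/2 (z = 3*(3*(-1/2 - 1/3*(-2))) = 3*(3*(-1/2 + 2/3)) = 3*(3*(1/6)) = 3*(1/2) = 3/2 ≈ 1.5000)
(X - 1*17)*z + K = (-24 - 1*17)*(3/2) + 19 = (-24 - 17)*(3/2) + 19 = -41*3/2 + 19 = -123/2 + 19 = -85/2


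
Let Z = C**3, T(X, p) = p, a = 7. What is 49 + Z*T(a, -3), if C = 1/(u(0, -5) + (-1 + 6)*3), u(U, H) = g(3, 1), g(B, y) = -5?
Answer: 48997/1000 ≈ 48.997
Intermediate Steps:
u(U, H) = -5
C = 1/10 (C = 1/(-5 + (-1 + 6)*3) = 1/(-5 + 5*3) = 1/(-5 + 15) = 1/10 ≈ 0.10000)
Z = 1/1000 (Z = (1/10)**3 = 1/1000 ≈ 0.0010000)
49 + Z*T(a, -3) = 49 + (1/1000)*(-3) = 49 - 3/1000 = 48997/1000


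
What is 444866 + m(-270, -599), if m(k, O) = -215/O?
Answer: 266474949/599 ≈ 4.4487e+5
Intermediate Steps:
444866 + m(-270, -599) = 444866 - 215/(-599) = 444866 - 215*(-1/599) = 444866 + 215/599 = 266474949/599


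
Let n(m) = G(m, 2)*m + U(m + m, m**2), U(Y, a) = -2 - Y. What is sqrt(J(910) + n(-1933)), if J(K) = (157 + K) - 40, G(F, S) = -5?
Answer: 2*sqrt(3639) ≈ 120.65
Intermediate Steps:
J(K) = 117 + K
n(m) = -2 - 7*m (n(m) = -5*m + (-2 - (m + m)) = -5*m + (-2 - 2*m) = -2 - 7*m)
sqrt(J(910) + n(-1933)) = sqrt((117 + 910) + (-2 - 7*(-1933))) = sqrt(1027 + (-2 + 13531)) = sqrt(1027 + 13529) = sqrt(14556) = 2*sqrt(3639)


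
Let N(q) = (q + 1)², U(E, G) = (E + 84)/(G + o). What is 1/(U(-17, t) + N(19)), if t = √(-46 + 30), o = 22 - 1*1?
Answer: 184207/74250089 + 268*I/74250089 ≈ 0.0024809 + 3.6094e-6*I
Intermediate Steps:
o = 21 (o = 22 - 1 = 21)
t = 4*I (t = √(-16) = 4*I ≈ 4.0*I)
U(E, G) = (84 + E)/(21 + G) (U(E, G) = (E + 84)/(G + 21) = (84 + E)/(21 + G))
N(q) = (1 + q)²
1/(U(-17, t) + N(19)) = 1/((84 - 17)/(21 + 4*I) + (1 + 19)²) = 1/(((21 - 4*I)/457)*67 + 20²) = 1/(67*(21 - 4*I)/457 + 400) = 1/(400 + 67*(21 - 4*I)/457)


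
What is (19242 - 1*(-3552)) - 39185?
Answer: -16391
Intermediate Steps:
(19242 - 1*(-3552)) - 39185 = (19242 + 3552) - 39185 = 22794 - 39185 = -16391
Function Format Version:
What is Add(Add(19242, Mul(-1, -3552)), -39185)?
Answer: -16391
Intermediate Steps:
Add(Add(19242, Mul(-1, -3552)), -39185) = Add(Add(19242, 3552), -39185) = Add(22794, -39185) = -16391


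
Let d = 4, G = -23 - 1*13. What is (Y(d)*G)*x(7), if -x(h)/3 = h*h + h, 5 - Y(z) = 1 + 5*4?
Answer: -96768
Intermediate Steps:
G = -36 (G = -23 - 13 = -36)
Y(z) = -16 (Y(z) = 5 - (1 + 5*4) = 5 - (1 + 20) = 5 - 1*21 = 5 - 21 = -16)
x(h) = -3*h - 3*h² (x(h) = -3*(h*h + h) = -3*(h² + h) = -3*(h + h²) = -3*h - 3*h²)
(Y(d)*G)*x(7) = (-16*(-36))*(-3*7*(1 + 7)) = 576*(-3*7*8) = 576*(-168) = -96768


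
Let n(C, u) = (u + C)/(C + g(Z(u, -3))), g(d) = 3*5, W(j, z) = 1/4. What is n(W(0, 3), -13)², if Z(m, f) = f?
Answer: 2601/3721 ≈ 0.69901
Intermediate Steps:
W(j, z) = ¼
g(d) = 15
n(C, u) = (C + u)/(15 + C) (n(C, u) = (u + C)/(C + 15) = (C + u)/(15 + C))
n(W(0, 3), -13)² = ((¼ - 13)/(15 + ¼))² = (-51/4/(61/4))² = ((4/61)*(-51/4))² = (-51/61)² = 2601/3721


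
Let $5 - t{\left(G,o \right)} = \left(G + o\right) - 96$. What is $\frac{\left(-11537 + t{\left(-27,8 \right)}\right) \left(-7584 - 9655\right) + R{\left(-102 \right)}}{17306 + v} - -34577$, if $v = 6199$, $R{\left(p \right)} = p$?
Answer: $\frac{1009549946}{23505} \approx 42950.0$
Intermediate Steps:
$t{\left(G,o \right)} = 101 - G - o$ ($t{\left(G,o \right)} = 5 - \left(\left(G + o\right) - 96\right) = 5 - \left(-96 + G + o\right) = 101 - G - o$)
$\frac{\left(-11537 + t{\left(-27,8 \right)}\right) \left(-7584 - 9655\right) + R{\left(-102 \right)}}{17306 + v} - -34577 = \frac{\left(-11537 - -120\right) \left(-7584 - 9655\right) - 102}{17306 + 6199} - -34577 = \frac{\left(-11537 + \left(101 + 27 - 8\right)\right) \left(-17239\right) - 102}{23505} + 34577 = \left(\left(-11537 + 120\right) \left(-17239\right) - 102\right) \frac{1}{23505} + 34577 = \left(\left(-11417\right) \left(-17239\right) - 102\right) \frac{1}{23505} + 34577 = \left(196817663 - 102\right) \frac{1}{23505} + 34577 = 196817561 \cdot \frac{1}{23505} + 34577 = \frac{196817561}{23505} + 34577 = \frac{1009549946}{23505}$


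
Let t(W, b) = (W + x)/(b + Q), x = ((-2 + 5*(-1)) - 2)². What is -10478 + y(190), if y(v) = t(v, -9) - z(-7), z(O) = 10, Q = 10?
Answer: -10217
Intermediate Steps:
x = 81 (x = ((-2 - 5) - 2)² = (-7 - 2)² = (-9)² = 81)
t(W, b) = (81 + W)/(10 + b) (t(W, b) = (W + 81)/(b + 10) = (81 + W)/(10 + b))
y(v) = 71 + v (y(v) = (81 + v)/(10 - 9) - 1*10 = (81 + v)/1 - 10 = 1*(81 + v) - 10 = (81 + v) - 10 = 71 + v)
-10478 + y(190) = -10478 + (71 + 190) = -10478 + 261 = -10217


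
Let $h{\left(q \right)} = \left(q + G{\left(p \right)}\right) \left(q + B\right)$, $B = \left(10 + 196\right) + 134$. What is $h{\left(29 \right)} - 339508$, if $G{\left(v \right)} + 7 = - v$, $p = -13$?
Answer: $-326593$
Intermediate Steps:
$B = 340$ ($B = 206 + 134 = 340$)
$G{\left(v \right)} = -7 - v$
$h{\left(q \right)} = \left(6 + q\right) \left(340 + q\right)$ ($h{\left(q \right)} = \left(q - -6\right) \left(q + 340\right) = \left(q + \left(-7 + 13\right)\right) \left(340 + q\right) = \left(q + 6\right) \left(340 + q\right) = \left(6 + q\right) \left(340 + q\right)$)
$h{\left(29 \right)} - 339508 = \left(2040 + 29^{2} + 346 \cdot 29\right) - 339508 = \left(2040 + 841 + 10034\right) - 339508 = 12915 - 339508 = -326593$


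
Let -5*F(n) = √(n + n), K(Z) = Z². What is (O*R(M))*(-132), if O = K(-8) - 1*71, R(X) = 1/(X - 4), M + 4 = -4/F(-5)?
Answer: -924/13 + 231*I*√10/13 ≈ -71.077 + 56.191*I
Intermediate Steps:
F(n) = -√2*√n/5 (F(n) = -√(n + n)/5 = -√2*√n/5)
M = -4 - 2*I*√10 (M = -4 - 4*I*√10/2 = -4 - 2*I*√10 ≈ -4.0 - 6.3246*I)
R(X) = 1/(-4 + X)
O = -7 (O = (-8)² - 1*71 = 64 - 71 = -7)
(O*R(M))*(-132) = -7/(-4 + (-4 - 2*I*√10))*(-132) = -7/(-8 - 2*I*√10)*(-132) = 924/(-8 - 2*I*√10)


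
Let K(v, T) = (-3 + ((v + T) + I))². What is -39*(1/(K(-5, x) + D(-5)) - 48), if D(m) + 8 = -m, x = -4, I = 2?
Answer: 181545/97 ≈ 1871.6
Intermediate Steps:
D(m) = -8 - m
K(v, T) = (-1 + T + v)² (K(v, T) = (-3 + ((v + T) + 2))² = (-3 + ((T + v) + 2))² = (-3 + (2 + T + v))² = (-1 + T + v)²)
-39*(1/(K(-5, x) + D(-5)) - 48) = -39*(1/((-1 - 4 - 5)² + (-8 - 1*(-5))) - 48) = -39*(1/((-10)² + (-8 + 5)) - 48) = -39*(1/(100 - 3) - 48) = -39*(1/97 - 48) = -39*(-4655/97) = 181545/97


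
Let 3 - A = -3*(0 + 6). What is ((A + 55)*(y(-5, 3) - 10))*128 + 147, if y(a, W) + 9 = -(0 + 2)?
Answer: -204141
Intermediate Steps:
A = 21 (A = 3 - (-3)*(0 + 6) = 3 - (-3)*6 = 3 - 1*(-18) = 3 + 18 = 21)
y(a, W) = -11 (y(a, W) = -9 - (0 + 2) = -9 - 1*2 = -9 - 2 = -11)
((A + 55)*(y(-5, 3) - 10))*128 + 147 = ((21 + 55)*(-11 - 10))*128 + 147 = (76*(-21))*128 + 147 = -1596*128 + 147 = -204288 + 147 = -204141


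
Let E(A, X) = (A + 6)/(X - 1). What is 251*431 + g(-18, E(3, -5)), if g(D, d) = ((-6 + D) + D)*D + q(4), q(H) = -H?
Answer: 108933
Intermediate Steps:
E(A, X) = (6 + A)/(-1 + X)
g(D, d) = -4 + D*(-6 + 2*D) (g(D, d) = ((-6 + D) + D)*D - 1*4 = (-6 + 2*D)*D - 4 = D*(-6 + 2*D) - 4 = -4 + D*(-6 + 2*D))
251*431 + g(-18, E(3, -5)) = 251*431 + (-4 - 6*(-18) + 2*(-18)²) = 108181 + (-4 + 108 + 2*324) = 108181 + (-4 + 108 + 648) = 108181 + 752 = 108933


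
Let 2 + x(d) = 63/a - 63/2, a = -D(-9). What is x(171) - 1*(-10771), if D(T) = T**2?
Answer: 193261/18 ≈ 10737.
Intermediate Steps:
a = -81 (a = -1*(-9)**2 = -1*81 = -81)
x(d) = -617/18 (x(d) = -2 + (63/(-81) - 63/2) = -2 + (63*(-1/81) - 63*1/2) = -2 + (-7/9 - 63/2) = -2 - 581/18 = -617/18)
x(171) - 1*(-10771) = -617/18 - 1*(-10771) = -617/18 + 10771 = 193261/18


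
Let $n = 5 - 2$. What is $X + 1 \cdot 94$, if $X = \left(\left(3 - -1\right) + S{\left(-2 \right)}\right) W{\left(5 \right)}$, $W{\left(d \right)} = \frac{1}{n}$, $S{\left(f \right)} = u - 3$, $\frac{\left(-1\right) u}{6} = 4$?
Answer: $\frac{259}{3} \approx 86.333$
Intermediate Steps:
$u = -24$ ($u = \left(-6\right) 4 = -24$)
$S{\left(f \right)} = -27$ ($S{\left(f \right)} = -24 - 3 = -27$)
$n = 3$ ($n = 5 - 2 = 3$)
$W{\left(d \right)} = \frac{1}{3}$
$X = - \frac{23}{3}$ ($X = \left(\left(3 - -1\right) - 27\right) \frac{1}{3} = \left(\left(3 + 1\right) - 27\right) \frac{1}{3} = \left(4 - 27\right) \frac{1}{3} = \left(-23\right) \frac{1}{3} = - \frac{23}{3} \approx -7.6667$)
$X + 1 \cdot 94 = - \frac{23}{3} + 1 \cdot 94 = - \frac{23}{3} + 94 = \frac{259}{3}$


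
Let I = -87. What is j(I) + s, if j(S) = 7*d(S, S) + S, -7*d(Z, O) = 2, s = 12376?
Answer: 12287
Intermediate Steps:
d(Z, O) = -2/7 (d(Z, O) = -⅐*2 = -2/7)
j(S) = -2 + S (j(S) = 7*(-2/7) + S = -2 + S)
j(I) + s = (-2 - 87) + 12376 = -89 + 12376 = 12287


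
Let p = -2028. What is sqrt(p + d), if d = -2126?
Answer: I*sqrt(4154) ≈ 64.452*I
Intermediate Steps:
sqrt(p + d) = sqrt(-2028 - 2126) = sqrt(-4154) = I*sqrt(4154)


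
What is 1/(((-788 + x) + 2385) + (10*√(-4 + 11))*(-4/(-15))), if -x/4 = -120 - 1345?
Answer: 67113/500461193 - 24*√7/500461193 ≈ 0.00013398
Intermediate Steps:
x = 5860 (x = -4*(-120 - 1345) = -4*(-1465) = 5860)
1/(((-788 + x) + 2385) + (10*√(-4 + 11))*(-4/(-15))) = 1/(((-788 + 5860) + 2385) + (10*√(-4 + 11))*(-4/(-15))) = 1/((5072 + 2385) + (10*√7)*(-4*(-1/15))) = 1/(7457 + (10*√7)*(4/15)) = 1/(7457 + 8*√7/3)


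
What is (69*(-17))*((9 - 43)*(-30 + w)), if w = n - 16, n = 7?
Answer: -1555398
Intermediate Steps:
w = -9 (w = 7 - 16 = -9)
(69*(-17))*((9 - 43)*(-30 + w)) = (69*(-17))*((9 - 43)*(-30 - 9)) = -(-39882)*(-39) = -1173*1326 = -1555398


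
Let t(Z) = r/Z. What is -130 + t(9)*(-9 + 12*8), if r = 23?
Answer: 277/3 ≈ 92.333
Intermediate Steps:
t(Z) = 23/Z
-130 + t(9)*(-9 + 12*8) = -130 + (23/9)*(-9 + 12*8) = -130 + (23*(1/9))*(-9 + 96) = -130 + (23/9)*87 = -130 + 667/3 = 277/3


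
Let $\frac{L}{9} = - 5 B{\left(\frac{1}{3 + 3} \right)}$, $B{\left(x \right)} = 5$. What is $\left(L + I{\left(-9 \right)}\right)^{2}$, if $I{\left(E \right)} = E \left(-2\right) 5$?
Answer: $18225$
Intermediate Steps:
$I{\left(E \right)} = - 10 E$ ($I{\left(E \right)} = - 2 E 5 = - 10 E$)
$L = -225$ ($L = 9 \left(\left(-5\right) 5\right) = 9 \left(-25\right) = -225$)
$\left(L + I{\left(-9 \right)}\right)^{2} = \left(-225 - -90\right)^{2} = \left(-225 + 90\right)^{2} = \left(-135\right)^{2} = 18225$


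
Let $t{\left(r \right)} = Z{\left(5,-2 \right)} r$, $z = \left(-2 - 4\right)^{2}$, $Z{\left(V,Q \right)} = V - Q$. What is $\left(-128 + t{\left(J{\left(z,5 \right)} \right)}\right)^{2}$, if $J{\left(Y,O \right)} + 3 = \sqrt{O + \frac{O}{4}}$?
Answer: $\frac{69169}{4} \approx 17292.0$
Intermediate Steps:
$z = 36$ ($z = \left(-6\right)^{2} = 36$)
$J{\left(Y,O \right)} = -3 + \frac{\sqrt{5} \sqrt{O}}{2}$ ($J{\left(Y,O \right)} = -3 + \sqrt{O + \frac{O}{4}} = -3 + \sqrt{\frac{5 O}{4}} = -3 + \frac{\sqrt{5} \sqrt{O}}{2}$)
$t{\left(r \right)} = 7 r$ ($t{\left(r \right)} = \left(5 - -2\right) r = \left(5 + 2\right) r = 7 r$)
$\left(-128 + t{\left(J{\left(z,5 \right)} \right)}\right)^{2} = \left(-128 + 7 \left(-3 + \frac{\sqrt{5} \sqrt{5}}{2}\right)\right)^{2} = \left(-128 + 7 \left(-3 + \frac{5}{2}\right)\right)^{2} = \left(-128 + 7 \left(- \frac{1}{2}\right)\right)^{2} = \left(-128 - \frac{7}{2}\right)^{2} = \left(- \frac{263}{2}\right)^{2} = \frac{69169}{4}$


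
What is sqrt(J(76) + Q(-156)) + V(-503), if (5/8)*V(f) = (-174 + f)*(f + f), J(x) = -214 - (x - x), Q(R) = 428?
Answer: 5448496/5 + sqrt(214) ≈ 1.0897e+6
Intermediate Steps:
J(x) = -214 (J(x) = -214 - 1*0 = -214 + 0 = -214)
V(f) = 16*f*(-174 + f)/5 (V(f) = 8*((-174 + f)*(f + f))/5 = 8*((-174 + f)*(2*f))/5 = 8*(2*f*(-174 + f))/5 = 16*f*(-174 + f)/5)
sqrt(J(76) + Q(-156)) + V(-503) = sqrt(-214 + 428) + (16/5)*(-503)*(-174 - 503) = sqrt(214) + (16/5)*(-503)*(-677) = sqrt(214) + 5448496/5 = 5448496/5 + sqrt(214)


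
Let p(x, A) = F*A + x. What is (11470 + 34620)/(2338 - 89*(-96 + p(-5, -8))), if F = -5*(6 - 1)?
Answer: -46090/6473 ≈ -7.1203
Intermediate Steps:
F = -25 (F = -5*5 = -25)
p(x, A) = x - 25*A (p(x, A) = -25*A + x = x - 25*A)
(11470 + 34620)/(2338 - 89*(-96 + p(-5, -8))) = (11470 + 34620)/(2338 - 89*(-96 + (-5 - 25*(-8)))) = 46090/(2338 - 89*(-96 + (-5 + 200))) = 46090/(2338 - 89*(-96 + 195)) = 46090/(2338 - 89*99) = 46090/(2338 - 8811) = 46090/(-6473) = 46090*(-1/6473) = -46090/6473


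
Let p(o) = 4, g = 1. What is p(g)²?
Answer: 16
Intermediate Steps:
p(g)² = 4² = 16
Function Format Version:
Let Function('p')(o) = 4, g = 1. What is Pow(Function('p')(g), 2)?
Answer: 16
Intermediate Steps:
Pow(Function('p')(g), 2) = Pow(4, 2) = 16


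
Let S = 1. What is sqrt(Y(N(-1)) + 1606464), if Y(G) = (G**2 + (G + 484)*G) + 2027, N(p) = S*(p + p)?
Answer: sqrt(1607531) ≈ 1267.9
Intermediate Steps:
N(p) = 2*p (N(p) = 1*(p + p) = 1*(2*p) = 2*p)
Y(G) = 2027 + G**2 + G*(484 + G) (Y(G) = (G**2 + (484 + G)*G) + 2027 = (G**2 + G*(484 + G)) + 2027 = 2027 + G**2 + G*(484 + G))
sqrt(Y(N(-1)) + 1606464) = sqrt((2027 + 2*(2*(-1))**2 + 484*(2*(-1))) + 1606464) = sqrt((2027 + 2*(-2)**2 + 484*(-2)) + 1606464) = sqrt((2027 + 2*4 - 968) + 1606464) = sqrt((2027 + 8 - 968) + 1606464) = sqrt(1067 + 1606464) = sqrt(1607531)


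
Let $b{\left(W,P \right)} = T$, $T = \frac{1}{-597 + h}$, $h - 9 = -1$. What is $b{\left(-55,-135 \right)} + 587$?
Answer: $\frac{345742}{589} \approx 587.0$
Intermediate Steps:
$h = 8$ ($h = 9 - 1 = 8$)
$T = - \frac{1}{589}$ ($T = \frac{1}{-597 + 8} = \frac{1}{-589} = - \frac{1}{589} \approx -0.0016978$)
$b{\left(W,P \right)} = - \frac{1}{589}$
$b{\left(-55,-135 \right)} + 587 = - \frac{1}{589} + 587 = \frac{345742}{589}$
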